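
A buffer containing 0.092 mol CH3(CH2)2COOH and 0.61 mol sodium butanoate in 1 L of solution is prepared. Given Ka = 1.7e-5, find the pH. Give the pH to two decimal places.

pKa = −log(1.7 × 10^-5) = 4.770
Henderson–Hasselbalch: pH = pKa + log([CH3(CH2)2COO-]/[CH3(CH2)2COOH]) = 4.770 + log(0.61/0.092)
pH = 4.770 + (+0.822) = 5.59

pH = 5.59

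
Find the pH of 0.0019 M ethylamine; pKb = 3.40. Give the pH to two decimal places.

pH = 10.84

C2H5NH2 + H2O ⇌ C2H5NH3+ + OH-
Kb = 10^(−3.40) = 3.98 × 10^-4
From the ICE table, Kb = [OH-]²/(0.0019 − [OH-]) = 3.98 × 10^-4.
[OH-] is not negligible relative to C₀; solve [OH-]² + 0.000398·[OH-] − 7.56e-07 = 0.
[OH-] = (−Kb + √(Kb² + 4·Kb·C₀))/2 = 6.93 × 10^-4 M
pOH = −log(6.93 × 10^-4) = 3.16; pH = 14.00 − 3.16 = 10.84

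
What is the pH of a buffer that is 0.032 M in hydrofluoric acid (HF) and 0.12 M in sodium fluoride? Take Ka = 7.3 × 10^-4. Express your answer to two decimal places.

pH = 3.71

pKa = −log(7.3 × 10^-4) = 3.137
Using pH = pKa + log([base]/[acid]) with [base]/[acid] = 0.12/0.032:
pH = 3.137 + (+0.574) = 3.71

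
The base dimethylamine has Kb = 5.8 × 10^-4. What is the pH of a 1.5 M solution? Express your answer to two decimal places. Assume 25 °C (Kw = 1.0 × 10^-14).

(CH3)2NH + H2O ⇌ (CH3)2NH2+ + OH-
From the ICE table, Kb = x²/(1.5 − x) = 5.8 × 10^-4.
Neglecting x in the denominator: x = √(5.8 × 10^-4 × 1.5) = 2.95 × 10^-2 M
pOH = 1.53, so pH = 14.00 − pOH = 12.47

pH = 12.47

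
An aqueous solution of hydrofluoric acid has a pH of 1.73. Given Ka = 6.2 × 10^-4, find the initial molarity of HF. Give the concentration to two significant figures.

C₀ = 5.8 × 10^-1 M

[H+] = 10^(-1.73) = 1.86 × 10^-2 M = x
Ka = x²/(C₀ − x) ⇒ C₀ = x + x²/Ka
C₀ = 1.86 × 10^-2 + (1.86 × 10^-2)²/(6.2 × 10^-4) = 5.77 × 10^-1 M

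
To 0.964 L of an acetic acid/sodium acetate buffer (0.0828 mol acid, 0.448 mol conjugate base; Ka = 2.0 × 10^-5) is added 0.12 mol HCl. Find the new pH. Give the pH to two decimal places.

After neutralization: n(CH3COOH) = 0.203 mol, n(CH3COO-) = 0.328 mol.
pKa = −log(2.0 × 10^-5) = 4.699
Henderson–Hasselbalch with mole ratio 0.328/0.203: pH = 4.699 + (+0.208)

pH = 4.91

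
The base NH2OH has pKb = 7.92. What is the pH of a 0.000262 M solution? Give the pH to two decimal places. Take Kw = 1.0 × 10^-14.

pH = 8.25

NH2OH + H2O ⇌ NH3OH+ + OH-
Kb = 10^(−7.92) = 1.20 × 10^-8
From the ICE table, Kb = [OH-]²/(0.000262 − [OH-]) = 1.20 × 10^-8.
Neglecting [OH-] in the denominator: [OH-] = √(1.20 × 10^-8 × 0.000262) = 1.77 × 10^-6 M
([OH-]/C₀ = 0.68% < 5%, so the approximation holds.)
pOH = −log(1.77 × 10^-6) = 5.75; pH = 14.00 − 5.75 = 8.25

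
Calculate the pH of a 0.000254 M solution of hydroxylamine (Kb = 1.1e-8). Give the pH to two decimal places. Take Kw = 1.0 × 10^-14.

NH2OH + H2O ⇌ NH3OH+ + OH-
Kb = [OH-]²/(0.000254 − [OH-]) = 1.1 × 10^-8
Assume [OH-] ≪ 0.000254: [OH-] ≈ √(1.1 × 10^-8 × 0.000254) = 1.67 × 10^-6 M
pOH = 5.78, so pH = 14.00 − pOH = 8.22

pH = 8.22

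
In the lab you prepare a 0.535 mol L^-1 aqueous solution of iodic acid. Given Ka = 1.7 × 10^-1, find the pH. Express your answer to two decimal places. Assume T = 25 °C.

HIO3 ⇌ IO3- + H+
Ka = [H+]²/(0.535 − [H+]) = 1.7 × 10^-1
[H+] is not negligible relative to C₀; solve [H+]² + 0.17·[H+] − 0.091 = 0.
[H+] = (−Ka + √(Ka² + 4·Ka·C₀))/2 = 2.28 × 10^-1 M
pH = −log(2.28 × 10^-1) = 0.64

pH = 0.64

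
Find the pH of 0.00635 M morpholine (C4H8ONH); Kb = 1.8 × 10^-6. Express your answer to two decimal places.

C4H8ONH + H2O ⇌ C4H8ONH2+ + OH-
From the ICE table, Kb = [OH-]²/(0.00635 − [OH-]) = 1.8 × 10^-6.
Since Kb ≪ C₀, [OH-] ≈ √(Kb·C₀) = 1.07 × 10^-4 M.
([OH-]/C₀ = 1.7% < 5%, so the approximation holds.)
pOH = 3.97, so pH = 14.00 − pOH = 10.03

pH = 10.03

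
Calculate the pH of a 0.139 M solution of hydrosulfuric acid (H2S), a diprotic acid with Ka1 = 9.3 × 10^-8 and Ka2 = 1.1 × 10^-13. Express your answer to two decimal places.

Ka1 ≫ Ka2, so treat the first dissociation as the only significant source of H+.
Ka1 = x²/(0.139 − x) = 9.3 × 10^-8
x ≈ √(9.3 × 10^-8 × 0.139) = 1.14 × 10^-4 M
pH = −log(1.14 × 10^-4) = 3.94

pH = 3.94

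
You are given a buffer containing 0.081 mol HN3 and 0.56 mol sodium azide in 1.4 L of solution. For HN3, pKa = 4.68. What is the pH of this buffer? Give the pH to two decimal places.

pH = pKa + log([A⁻]/[HA]) = 4.68 + log(0.56/0.081)
pH = 4.68 + (+0.840) = 5.52

pH = 5.52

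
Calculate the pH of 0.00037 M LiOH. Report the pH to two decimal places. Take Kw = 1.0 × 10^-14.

LiOH is a strong base; [OH-] = 0.00037 M.
pOH = -log(0.00037) = 3.43
pH = 14.00 - 3.43 = 10.57

pH = 10.57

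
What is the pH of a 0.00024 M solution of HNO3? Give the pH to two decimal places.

pH = 3.62

HNO3 is a strong acid and dissociates completely, so [H+] = 0.00024 M.
pH = -log(0.00024) = 3.62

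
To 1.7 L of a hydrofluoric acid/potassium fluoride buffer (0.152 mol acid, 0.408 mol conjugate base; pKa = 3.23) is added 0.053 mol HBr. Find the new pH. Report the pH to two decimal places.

pH = 3.47

Added H+ converts F- to HF: HF → 0.205 mol, F- → 0.355 mol.
Henderson–Hasselbalch with mole ratio 0.355/0.205: pH = 3.23 + (+0.238)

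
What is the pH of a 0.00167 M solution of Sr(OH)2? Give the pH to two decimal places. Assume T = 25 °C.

pH = 11.52

Sr(OH)2 is a strong base (each formula unit releases 2 OH-); [OH-] = 0.00334 M.
pOH = -log(0.00334) = 2.48
pH = 14.00 - 2.48 = 11.52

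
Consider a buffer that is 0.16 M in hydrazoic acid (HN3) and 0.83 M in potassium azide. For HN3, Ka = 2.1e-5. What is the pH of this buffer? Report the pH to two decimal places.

pH = 5.39

pKa = −log(2.1 × 10^-5) = 4.678
Henderson–Hasselbalch: pH = pKa + log([N3-]/[HN3]) = 4.678 + log(0.83/0.16)
pH = 4.678 + (+0.715) = 5.39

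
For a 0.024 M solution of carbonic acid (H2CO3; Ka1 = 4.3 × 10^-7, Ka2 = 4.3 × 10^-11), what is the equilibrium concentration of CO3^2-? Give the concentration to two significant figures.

4.3 × 10^-11 M

First ionization gives [H+] ≈ [HCO3-] = 1.02 × 10^-4 M.
Second step: Ka2 = [H+][CO3^2-]/[HCO3-] ≈ [CO3^2-] (since [H+] ≈ [HCO3-]).
So [CO3^2-] ≈ Ka2.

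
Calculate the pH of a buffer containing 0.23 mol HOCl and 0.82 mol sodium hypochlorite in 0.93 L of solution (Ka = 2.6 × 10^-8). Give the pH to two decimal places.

pKa = −log(2.6 × 10^-8) = 7.585
pH = pKa + log([A⁻]/[HA]) = 7.585 + log(0.82/0.23)
pH = 7.585 + (+0.552) = 8.14

pH = 8.14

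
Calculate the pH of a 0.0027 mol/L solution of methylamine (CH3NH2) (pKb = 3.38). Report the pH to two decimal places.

pH = 10.94

CH3NH2 + H2O ⇌ CH3NH3+ + OH-
Kb = 10^(−3.38) = 4.17 × 10^-4
From the ICE table, Kb = [OH-]²/(0.0027 − [OH-]) = 4.17 × 10^-4.
Here C₀/Kb ≈ 6.47, so the small-[OH-] approximation fails. Use the quadratic:
[OH-] = [−0.000417 + √(0.000417² + 4.5e-06)]/2 = 8.73 × 10^-4 M
pOH = −log(8.73 × 10^-4) = 3.06; pH = 14.00 − 3.06 = 10.94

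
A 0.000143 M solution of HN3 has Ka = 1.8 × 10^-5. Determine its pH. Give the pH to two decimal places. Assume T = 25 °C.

HN3 ⇌ N3- + H+
From the ICE table, Ka = [H+]²/(0.000143 − [H+]) = 1.8 × 10^-5.
[H+] is not negligible relative to C₀; solve [H+]² + 1.8e-05·[H+] − 2.57e-09 = 0.
[H+] = (−Ka + √(Ka² + 4·Ka·C₀))/2 = 4.25 × 10^-5 M
pH = −log[H+] = −log(4.25 × 10^-5) = 4.37

pH = 4.37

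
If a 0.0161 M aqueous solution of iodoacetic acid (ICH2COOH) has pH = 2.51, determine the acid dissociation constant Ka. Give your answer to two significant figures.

Ka = 7.3 × 10^-4

[H+] = 10^(-2.51) = 3.09 × 10^-3 M
At equilibrium [HA] = 0.0161 − 3.09 × 10^-3 = 1.30 × 10^-2 M
Ka = [H+][A-]/[HA] = (3.09 × 10^-3)² / 1.30 × 10^-2 = 7.3 × 10^-4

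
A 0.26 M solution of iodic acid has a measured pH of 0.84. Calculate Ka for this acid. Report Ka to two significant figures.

[H+] = 10^(-0.84) = 1.45 × 10^-1 M
At equilibrium [HA] = 0.26 − 1.45 × 10^-1 = 1.15 × 10^-1 M
Ka = [H+][A-]/[HA] = (1.45 × 10^-1)² / 1.15 × 10^-1 = 1.8 × 10^-1

Ka = 1.8 × 10^-1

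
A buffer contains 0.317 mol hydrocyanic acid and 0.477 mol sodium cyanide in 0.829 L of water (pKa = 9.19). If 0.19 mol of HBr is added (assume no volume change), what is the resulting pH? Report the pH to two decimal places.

pH = 8.94

After neutralization: n(HCN) = 0.507 mol, n(CN-) = 0.287 mol.
pH = pKa + log(n_CN-/n_HCN) = 9.19 + log(0.287/0.507) = 9.19 + (-0.247)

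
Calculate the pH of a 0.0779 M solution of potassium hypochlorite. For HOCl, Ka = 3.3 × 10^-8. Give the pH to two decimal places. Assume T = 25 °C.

OCl- is the conjugate base of the weak acid HOCl.
Kb = Kw/Ka = 1.0×10^-14 / 3.3 × 10^-8 = 3.03 × 10^-7
Kb = x²/(0.0779 − x) = 3.03 × 10^-7
Neglecting x in the denominator: x = √(3.03 × 10^-7 × 0.0779) = 1.54 × 10^-4 M
(x/C₀ = 0.2% < 5%, so the approximation holds.)
pOH = 3.81, so pH = 14.00 − pOH = 10.19

pH = 10.19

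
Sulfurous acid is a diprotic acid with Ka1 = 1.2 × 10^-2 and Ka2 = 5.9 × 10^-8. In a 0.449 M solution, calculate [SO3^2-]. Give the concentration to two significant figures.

5.9 × 10^-8 M

First ionization gives [H+] ≈ [HSO3-] = 6.76 × 10^-2 M.
Second step: Ka2 = [H+][SO3^2-]/[HSO3-] ≈ [SO3^2-] (since [H+] ≈ [HSO3-]).
So [SO3^2-] ≈ Ka2.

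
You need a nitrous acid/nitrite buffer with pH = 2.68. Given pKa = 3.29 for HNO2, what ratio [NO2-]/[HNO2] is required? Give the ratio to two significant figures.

ratio = 0.25

pH = pKa + log(r) ⇒ log(r) = 2.68 − 3.29 = -0.61
r = [NO2-]/[HNO2] = 10^(-0.61) = 0.245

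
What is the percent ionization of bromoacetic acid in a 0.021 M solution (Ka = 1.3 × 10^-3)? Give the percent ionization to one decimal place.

22.0%

BrCH2COOH ⇌ BrCH2COO- + H+; let x = [H+] at equilibrium.
Ka = x²/(C₀ − x); solving the quadratic gives x = 4.62 × 10^-3 M.
% ionization = x/C₀ × 100% = 4.62 × 10^-3/0.021 × 100% = 22.0%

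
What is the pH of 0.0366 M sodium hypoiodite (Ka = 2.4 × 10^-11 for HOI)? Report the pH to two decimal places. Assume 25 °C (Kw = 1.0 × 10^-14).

OI- is the conjugate base of the weak acid HOI.
Kb = Kw/Ka = 1.0×10^-14 / 2.4 × 10^-11 = 4.17 × 10^-4
Let x = [OH-] at equilibrium. Kb = x²/(0.0366 − x).
The 5% rule fails; solving x² + Kb·x − Kb·C₀ = 0 exactly:
x = (−Kb + √(Kb² + 4·Kb·C₀))/2 = 3.70 × 10^-3 M
pOH = −log(3.70 × 10^-3) = 2.43; pH = 14.00 − 2.43 = 11.57

pH = 11.57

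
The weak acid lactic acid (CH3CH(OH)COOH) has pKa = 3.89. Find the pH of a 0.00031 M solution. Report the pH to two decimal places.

CH3CH(OH)COOH ⇌ CH3CH(OH)COO- + H+
Ka = 10^(−3.89) = 1.29 × 10^-4
Let x = [H+] at equilibrium. Ka = x²/(0.00031 − x).
x is not negligible relative to C₀; solve x² + 0.000129·x − 4e-08 = 0.
x = [−0.000129 + √(0.000129² + 1.6e-07)]/2 = 1.46 × 10^-4 M
pH = −log(1.46 × 10^-4) = 3.84

pH = 3.84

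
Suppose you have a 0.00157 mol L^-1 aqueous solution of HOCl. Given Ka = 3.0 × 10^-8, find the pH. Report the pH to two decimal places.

pH = 5.16

HOCl ⇌ OCl- + H+
Ka = [H+]²/(0.00157 − [H+]) = 3.0 × 10^-8
Since Ka ≪ C₀, [H+] ≈ √(Ka·C₀) = 6.86 × 10^-6 M.
Check: 0.44% ionized — well under 5%, approximation valid.
pH = −log[H+] = −log(6.86 × 10^-6) = 5.16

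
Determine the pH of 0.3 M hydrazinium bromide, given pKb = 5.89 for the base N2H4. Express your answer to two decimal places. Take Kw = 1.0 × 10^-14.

N2H5+ is the conjugate acid of the weak base N2H4.
Kb = 10^(−5.89) = 1.29 × 10^-6
Ka = Kw/Kb = 1.0×10^-14 / 1.29 × 10^-6 = 7.75 × 10^-9
From the ICE table, Ka = x²/(0.3 − x) = 7.75 × 10^-9.
Neglecting x in the denominator: x = √(7.75 × 10^-9 × 0.3) = 4.82 × 10^-5 M
(x/C₀ = 0.016% < 5%, so the approximation holds.)
pH = −log[H+] = −log(4.82 × 10^-5) = 4.32

pH = 4.32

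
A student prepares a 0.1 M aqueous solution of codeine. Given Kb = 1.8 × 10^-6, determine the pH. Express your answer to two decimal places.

pH = 10.63

C18H21NO3 + H2O ⇌ C18H22NO3+ + OH-
From the ICE table, Kb = [OH-]²/(0.1 − [OH-]) = 1.8 × 10^-6.
Since Kb ≪ C₀, [OH-] ≈ √(Kb·C₀) = 4.24 × 10^-4 M.
pOH = 3.37, so pH = 14.00 − pOH = 10.63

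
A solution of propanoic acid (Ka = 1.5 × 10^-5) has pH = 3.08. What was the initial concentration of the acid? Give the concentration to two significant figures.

[H+] = 10^(-3.08) = 8.32 × 10^-4 M = x
Ka = x²/(C₀ − x) ⇒ C₀ = x + x²/Ka
C₀ = 8.32 × 10^-4 + (8.32 × 10^-4)²/(1.5 × 10^-5) = 4.70 × 10^-2 M

C₀ = 4.7 × 10^-2 M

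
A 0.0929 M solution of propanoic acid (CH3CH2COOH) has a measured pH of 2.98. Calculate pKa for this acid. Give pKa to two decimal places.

pKa = 4.92

[H+] = 10^(-2.98) = 1.05 × 10^-3 M
At equilibrium [HA] = 0.0929 − 1.05 × 10^-3 = 9.19 × 10^-2 M
Ka = [H+][A-]/[HA] = (1.05 × 10^-3)² / 9.19 × 10^-2 = 1.20 × 10^-5
pKa = -log(1.20 × 10^-5) = 4.92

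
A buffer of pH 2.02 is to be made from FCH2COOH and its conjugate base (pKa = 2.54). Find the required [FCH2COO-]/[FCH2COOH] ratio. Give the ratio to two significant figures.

pH = pKa + log(r) ⇒ log(r) = 2.02 − 2.54 = -0.52
r = [FCH2COO-]/[FCH2COOH] = 10^(-0.52) = 0.302

ratio = 0.30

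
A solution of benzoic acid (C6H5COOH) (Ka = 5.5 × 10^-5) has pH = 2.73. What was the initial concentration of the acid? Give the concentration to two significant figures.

[H+] = 10^(-2.73) = 1.86 × 10^-3 M = x
Ka = x²/(C₀ − x) ⇒ C₀ = x + x²/Ka
C₀ = 1.86 × 10^-3 + (1.86 × 10^-3)²/(5.5 × 10^-5) = 6.48 × 10^-2 M

C₀ = 6.5 × 10^-2 M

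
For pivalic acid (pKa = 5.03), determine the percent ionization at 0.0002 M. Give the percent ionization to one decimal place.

19.4%

(CH3)3CCOOH ⇌ (CH3)3CCOO- + H+; let x = [H+] at equilibrium.
Ka = 10^(−5.03) = 9.33 × 10^-6
Solve x² + 9.33e-06x − 1.87e-09 = 0 → x = 3.88 × 10^-5 M
Fraction ionized = 3.88 × 10^-5 / 0.0002 = 0.1940 → 19.4%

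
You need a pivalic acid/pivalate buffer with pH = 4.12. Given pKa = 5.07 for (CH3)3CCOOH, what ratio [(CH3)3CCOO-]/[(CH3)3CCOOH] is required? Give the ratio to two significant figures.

pH = pKa + log(r) ⇒ log(r) = 4.12 − 5.07 = -0.95
r = [(CH3)3CCOO-]/[(CH3)3CCOOH] = 10^(-0.95) = 0.112

ratio = 0.11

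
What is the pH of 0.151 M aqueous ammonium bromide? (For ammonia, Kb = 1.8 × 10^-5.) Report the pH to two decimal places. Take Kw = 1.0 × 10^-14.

pH = 5.04

NH4+ is the conjugate acid of the weak base NH3.
Ka = Kw/Kb = 1.0×10^-14 / 1.8 × 10^-5 = 5.56 × 10^-10
Ka = [H+]²/(0.151 − [H+]) = 5.56 × 10^-10
Since Ka ≪ C₀, [H+] ≈ √(Ka·C₀) = 9.16 × 10^-6 M.
Check: 0.0061% ionized — well under 5%, approximation valid.
pH = −log[H+] = −log(9.16 × 10^-6) = 5.04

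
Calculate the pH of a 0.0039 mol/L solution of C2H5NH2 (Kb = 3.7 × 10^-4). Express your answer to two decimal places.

pH = 11.01

C2H5NH2 + H2O ⇌ C2H5NH3+ + OH-
From the ICE table, Kb = x²/(0.0039 − x) = 3.7 × 10^-4.
x is not negligible relative to C₀; solve x² + 0.00037·x − 1.44e-06 = 0.
x = (−Kb + √(Kb² + 4·Kb·C₀))/2 = 1.03 × 10^-3 M
pOH = 2.99, so pH = 14.00 − pOH = 11.01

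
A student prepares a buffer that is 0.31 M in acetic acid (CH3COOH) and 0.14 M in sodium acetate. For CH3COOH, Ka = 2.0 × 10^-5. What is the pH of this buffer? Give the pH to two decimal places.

pH = 4.35

pKa = −log(2.0 × 10^-5) = 4.699
pH = pKa + log([A⁻]/[HA]) = 4.699 + log(0.14/0.31)
pH = 4.699 + (-0.345) = 4.35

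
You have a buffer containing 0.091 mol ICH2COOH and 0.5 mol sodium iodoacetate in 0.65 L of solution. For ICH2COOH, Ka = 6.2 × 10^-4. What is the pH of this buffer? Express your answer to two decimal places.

pKa = −log(6.2 × 10^-4) = 3.208
Henderson–Hasselbalch: pH = pKa + log([ICH2COO-]/[ICH2COOH]) = 3.208 + log(0.5/0.091)
pH = 3.208 + (+0.740) = 3.95

pH = 3.95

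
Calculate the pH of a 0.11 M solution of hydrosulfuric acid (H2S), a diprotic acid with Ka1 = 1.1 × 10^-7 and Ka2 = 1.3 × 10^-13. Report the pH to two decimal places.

Since Ka1 ≫ Ka2, the first ionization dominates [H+].
Ka1 = x²/(0.11 − x) = 1.1 × 10^-7
x ≈ √(1.1 × 10^-7 × 0.11) = 1.10 × 10^-4 M
pH = −log(1.10 × 10^-4) = 3.96

pH = 3.96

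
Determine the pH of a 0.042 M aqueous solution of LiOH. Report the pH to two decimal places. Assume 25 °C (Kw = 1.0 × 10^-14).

pH = 12.62

LiOH is a strong base; [OH-] = 0.042 M.
pOH = -log(0.042) = 1.38
pH = 14.00 - 1.38 = 12.62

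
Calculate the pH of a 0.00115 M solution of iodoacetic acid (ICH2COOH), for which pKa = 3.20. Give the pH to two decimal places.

pH = 3.23

ICH2COOH ⇌ ICH2COO- + H+
Ka = 10^(−3.20) = 6.31 × 10^-4
From the ICE table, Ka = [H+]²/(0.00115 − [H+]) = 6.31 × 10^-4.
Here C₀/Ka ≈ 1.82, so the small-[H+] approximation fails. Use the quadratic:
[H+] = [−0.000631 + √(0.000631² + 2.9e-06)]/2 = 5.93 × 10^-4 M
pH = −log(5.93 × 10^-4) = 3.23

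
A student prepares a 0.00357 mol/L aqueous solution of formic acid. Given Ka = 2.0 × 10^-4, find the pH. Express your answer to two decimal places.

HCOOH ⇌ HCOO- + H+
From the ICE table, Ka = x²/(0.00357 − x) = 2.0 × 10^-4.
x is not negligible relative to C₀; solve x² + 0.0002·x − 7.14e-07 = 0.
x = [−0.0002 + √(0.0002² + 2.86e-06)]/2 = 7.51 × 10^-4 M
pH = −log[H+] = −log(7.51 × 10^-4) = 3.12

pH = 3.12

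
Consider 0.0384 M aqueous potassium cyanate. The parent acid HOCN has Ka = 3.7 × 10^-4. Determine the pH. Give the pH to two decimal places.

OCN- is the conjugate base of the weak acid HOCN.
Kb = Kw/Ka = 1.0×10^-14 / 3.7 × 10^-4 = 2.70 × 10^-11
From the ICE table, Kb = [OH-]²/(0.0384 − [OH-]) = 2.70 × 10^-11.
Since Kb ≪ C₀, [OH-] ≈ √(Kb·C₀) = 1.02 × 10^-6 M.
([OH-]/C₀ = 0.0027% < 5%, so the approximation holds.)
pOH = 5.99, so pH = 14.00 − pOH = 8.01

pH = 8.01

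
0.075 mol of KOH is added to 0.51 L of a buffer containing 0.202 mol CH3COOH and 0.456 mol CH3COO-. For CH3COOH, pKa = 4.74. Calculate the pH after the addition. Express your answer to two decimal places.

After neutralization: n(CH3COOH) = 0.127 mol, n(CH3COO-) = 0.531 mol.
pH = pKa + log([A⁻]/[HA]) = 4.74 + log(0.531/0.127) = 4.74 +0.621

pH = 5.36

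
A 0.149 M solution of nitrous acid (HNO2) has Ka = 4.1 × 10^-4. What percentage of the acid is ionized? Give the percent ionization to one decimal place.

HNO2 ⇌ NO2- + H+; let x = [H+] at equilibrium.
Ka = x²/(C₀ − x); solving the quadratic gives x = 7.61 × 10^-3 M.
% ionization = x/C₀ × 100% = 7.61 × 10^-3/0.149 × 100% = 5.1%

5.1%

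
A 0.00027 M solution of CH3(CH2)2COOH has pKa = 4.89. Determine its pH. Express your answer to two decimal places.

pH = 4.28

CH3(CH2)2COOH ⇌ CH3(CH2)2COO- + H+
Ka = 10^(−4.89) = 1.29 × 10^-5
Ka = x²/(0.00027 − x) = 1.29 × 10^-5
x is not negligible relative to C₀; solve x² + 1.29e-05·x − 3.48e-09 = 0.
x = (−Ka + √(Ka² + 4·Ka·C₀))/2 = 5.29 × 10^-5 M
pH = −log(5.29 × 10^-5) = 4.28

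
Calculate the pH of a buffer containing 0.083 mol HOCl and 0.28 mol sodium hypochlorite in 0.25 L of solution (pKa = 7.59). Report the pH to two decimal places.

pH = 8.12

Using pH = pKa + log([base]/[acid]) with [base]/[acid] = 0.28/0.083:
pH = 7.59 + (+0.528) = 8.12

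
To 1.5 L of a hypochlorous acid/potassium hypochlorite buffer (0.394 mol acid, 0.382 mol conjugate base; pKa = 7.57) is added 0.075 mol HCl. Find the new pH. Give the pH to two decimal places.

Added H+ converts OCl- to HOCl: HOCl → 0.469 mol, OCl- → 0.307 mol.
pH = pKa + log(n_OCl-/n_HOCl) = 7.57 + log(0.307/0.469) = 7.57 + (-0.184)

pH = 7.39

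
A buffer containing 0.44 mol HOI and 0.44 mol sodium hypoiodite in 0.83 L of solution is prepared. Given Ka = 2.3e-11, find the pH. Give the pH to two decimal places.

pKa = −log(2.3 × 10^-11) = 10.638
Using pH = pKa + log([base]/[acid]) with [base]/[acid] = 0.44/0.44:
pH = 10.638 + (+0.000) = 10.64

pH = 10.64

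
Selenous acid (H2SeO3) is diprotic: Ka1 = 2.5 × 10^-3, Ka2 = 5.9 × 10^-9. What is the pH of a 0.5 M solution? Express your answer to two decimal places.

pH = 1.47

Ka1 ≫ Ka2, so treat the first dissociation as the only significant source of H+.
Ka1 = x²/(0.5 − x) = 2.5 × 10^-3
Solving the quadratic: x = (−Ka1 + √(Ka1² + 4·Ka1·C₀))/2 = 3.41 × 10^-2 M
pH = −log(3.41 × 10^-2) = 1.47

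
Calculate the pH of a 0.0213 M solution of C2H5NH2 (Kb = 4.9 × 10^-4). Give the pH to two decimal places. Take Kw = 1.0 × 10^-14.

C2H5NH2 + H2O ⇌ C2H5NH3+ + OH-
Kb = x²/(0.0213 − x) = 4.9 × 10^-4
x is not negligible relative to C₀; solve x² + 0.00049·x − 1.04e-05 = 0.
x = [−0.00049 + √(0.00049² + 4.17e-05)]/2 = 2.99 × 10^-3 M
pOH = −log(2.99 × 10^-3) = 2.52; pH = 14.00 − 2.52 = 11.48

pH = 11.48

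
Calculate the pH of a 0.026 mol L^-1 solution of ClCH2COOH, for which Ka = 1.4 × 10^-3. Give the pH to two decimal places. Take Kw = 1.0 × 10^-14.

pH = 2.27

ClCH2COOH ⇌ ClCH2COO- + H+
From the ICE table, Ka = [H+]²/(0.026 − [H+]) = 1.4 × 10^-3.
Here C₀/Ka ≈ 18.6, so the small-[H+] approximation fails. Use the quadratic:
[H+] = (−Ka + √(Ka² + 4·Ka·C₀))/2 = 5.37 × 10^-3 M
pH = −log[H+] = −log(5.37 × 10^-3) = 2.27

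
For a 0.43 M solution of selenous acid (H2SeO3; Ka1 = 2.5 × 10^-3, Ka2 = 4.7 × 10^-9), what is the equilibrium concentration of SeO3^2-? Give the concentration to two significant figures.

4.7 × 10^-9 M

First ionization gives [H+] ≈ [HSeO3-] = 3.16 × 10^-2 M.
Second step: Ka2 = [H+][SeO3^2-]/[HSeO3-] ≈ [SeO3^2-] (since [H+] ≈ [HSeO3-]).
So [SeO3^2-] ≈ Ka2.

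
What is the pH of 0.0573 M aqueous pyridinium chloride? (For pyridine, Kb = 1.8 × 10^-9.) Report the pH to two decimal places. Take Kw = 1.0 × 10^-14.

pH = 3.25

C5H5NH+ is the conjugate acid of the weak base C5H5N.
Ka = Kw/Kb = 1.0×10^-14 / 1.8 × 10^-9 = 5.56 × 10^-6
From the ICE table, Ka = x²/(0.0573 − x) = 5.56 × 10^-6.
Assume x ≪ 0.0573: x ≈ √(5.56 × 10^-6 × 0.0573) = 5.64 × 10^-4 M
(x/C₀ = 0.99% < 5%, so the approximation holds.)
pH = −log[H+] = −log(5.64 × 10^-4) = 3.25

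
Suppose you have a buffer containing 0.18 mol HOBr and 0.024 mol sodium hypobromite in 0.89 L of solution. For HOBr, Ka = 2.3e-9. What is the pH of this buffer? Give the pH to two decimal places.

pKa = −log(2.3 × 10^-9) = 8.638
Henderson–Hasselbalch: pH = pKa + log([OBr-]/[HOBr]) = 8.638 + log(0.024/0.18)
pH = 8.638 + (-0.875) = 7.76

pH = 7.76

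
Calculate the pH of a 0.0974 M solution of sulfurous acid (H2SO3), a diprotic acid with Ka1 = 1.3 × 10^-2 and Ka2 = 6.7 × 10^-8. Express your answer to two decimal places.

Ka1 ≫ Ka2, so treat the first dissociation as the only significant source of H+.
Ka1 = x²/(0.0974 − x) = 1.3 × 10^-2
Solving the quadratic: x = (−Ka1 + √(Ka1² + 4·Ka1·C₀))/2 = 2.97 × 10^-2 M
pH = −log(2.97 × 10^-2) = 1.53

pH = 1.53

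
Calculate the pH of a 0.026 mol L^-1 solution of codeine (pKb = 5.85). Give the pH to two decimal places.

pH = 10.28

C18H21NO3 + H2O ⇌ C18H22NO3+ + OH-
Kb = 10^(−5.85) = 1.41 × 10^-6
From the ICE table, Kb = x²/(0.026 − x) = 1.41 × 10^-6.
Neglecting x in the denominator: x = √(1.41 × 10^-6 × 0.026) = 1.91 × 10^-4 M
pOH = −log(1.91 × 10^-4) = 3.72; pH = 14.00 − 3.72 = 10.28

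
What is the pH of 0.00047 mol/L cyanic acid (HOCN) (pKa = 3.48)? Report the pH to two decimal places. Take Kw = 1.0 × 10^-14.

HOCN ⇌ OCN- + H+
Ka = 10^(−3.48) = 3.31 × 10^-4
Ka = [H+]²/(0.00047 − [H+]) = 3.31 × 10^-4
The 5% rule fails; solving [H+]² + Ka·[H+] − Ka·C₀ = 0 exactly:
[H+] = [−0.000331 + √(0.000331² + 6.22e-07)]/2 = 2.62 × 10^-4 M
pH = −log[H+] = −log(2.62 × 10^-4) = 3.58

pH = 3.58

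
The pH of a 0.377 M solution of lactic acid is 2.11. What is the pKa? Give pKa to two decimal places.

[H+] = 10^(-2.11) = 7.76 × 10^-3 M
At equilibrium [HA] = 0.377 − 7.76 × 10^-3 = 3.69 × 10^-1 M
Ka = [H+][A-]/[HA] = (7.76 × 10^-3)² / 3.69 × 10^-1 = 1.63 × 10^-4
pKa = -log(1.63 × 10^-4) = 3.79

pKa = 3.79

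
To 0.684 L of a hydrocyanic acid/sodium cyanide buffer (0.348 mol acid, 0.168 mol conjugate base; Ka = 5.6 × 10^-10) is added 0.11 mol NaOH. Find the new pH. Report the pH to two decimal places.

After neutralization: n(HCN) = 0.238 mol, n(CN-) = 0.278 mol.
pKa = −log(5.6 × 10^-10) = 9.252
pH = pKa + log([A⁻]/[HA]) = 9.252 + log(0.278/0.238) = 9.252 +0.067

pH = 9.32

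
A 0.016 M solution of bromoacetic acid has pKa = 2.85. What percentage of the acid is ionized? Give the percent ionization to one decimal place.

BrCH2COOH ⇌ BrCH2COO- + H+; let x = [H+] at equilibrium.
Ka = 10^(−2.85) = 1.41 × 10^-3
Ka = x²/(C₀ − x); solving the quadratic gives x = 4.10 × 10^-3 M.
% ionization = x/C₀ × 100% = 4.10 × 10^-3/0.016 × 100% = 25.6%

25.6%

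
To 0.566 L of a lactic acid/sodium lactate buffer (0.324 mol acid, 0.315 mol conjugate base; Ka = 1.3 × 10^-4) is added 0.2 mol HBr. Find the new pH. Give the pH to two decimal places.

After neutralization: n(CH3CH(OH)COOH) = 0.524 mol, n(CH3CH(OH)COO-) = 0.115 mol.
pKa = −log(1.3 × 10^-4) = 3.886
Henderson–Hasselbalch with mole ratio 0.115/0.524: pH = 3.886 + (-0.659)

pH = 3.23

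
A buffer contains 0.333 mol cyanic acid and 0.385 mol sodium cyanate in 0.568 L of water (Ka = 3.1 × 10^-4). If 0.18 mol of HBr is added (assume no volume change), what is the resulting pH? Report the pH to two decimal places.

After neutralization: n(HOCN) = 0.513 mol, n(OCN-) = 0.205 mol.
pKa = −log(3.1 × 10^-4) = 3.509
pH = pKa + log(n_OCN-/n_HOCN) = 3.509 + log(0.205/0.513) = 3.509 + (-0.398)

pH = 3.11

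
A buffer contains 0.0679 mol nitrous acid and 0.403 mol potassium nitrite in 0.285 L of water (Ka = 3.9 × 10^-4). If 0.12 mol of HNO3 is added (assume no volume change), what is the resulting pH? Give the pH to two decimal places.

pH = 3.59

Added H+ converts NO2- to HNO2: HNO2 → 0.188 mol, NO2- → 0.283 mol.
pKa = −log(3.9 × 10^-4) = 3.409
pH = pKa + log([A⁻]/[HA]) = 3.409 + log(0.283/0.188) = 3.409 +0.178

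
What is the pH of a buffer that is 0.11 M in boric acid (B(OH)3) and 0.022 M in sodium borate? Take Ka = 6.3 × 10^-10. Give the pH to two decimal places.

pKa = −log(6.3 × 10^-10) = 9.201
pH = pKa + log([A⁻]/[HA]) = 9.201 + log(0.022/0.11)
pH = 9.201 + (-0.699) = 8.50

pH = 8.50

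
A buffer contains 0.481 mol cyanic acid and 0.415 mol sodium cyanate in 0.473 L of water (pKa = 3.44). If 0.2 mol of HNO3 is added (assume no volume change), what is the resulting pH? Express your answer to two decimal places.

After neutralization: n(HOCN) = 0.681 mol, n(OCN-) = 0.215 mol.
pH = pKa + log([A⁻]/[HA]) = 3.44 + log(0.215/0.681) = 3.44 -0.501

pH = 2.94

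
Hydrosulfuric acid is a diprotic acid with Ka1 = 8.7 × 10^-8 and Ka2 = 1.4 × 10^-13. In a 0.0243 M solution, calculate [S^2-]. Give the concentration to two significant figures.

First ionization gives [H+] ≈ [HS-] = 4.60 × 10^-5 M.
Second step: Ka2 = [H+][S^2-]/[HS-] ≈ [S^2-] (since [H+] ≈ [HS-]).
So [S^2-] ≈ Ka2.

1.4 × 10^-13 M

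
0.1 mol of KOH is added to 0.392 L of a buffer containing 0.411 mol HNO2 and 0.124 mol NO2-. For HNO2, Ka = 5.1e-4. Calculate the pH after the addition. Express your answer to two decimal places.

pH = 3.15

After neutralization: n(HNO2) = 0.311 mol, n(NO2-) = 0.224 mol.
pKa = −log(5.1 × 10^-4) = 3.292
pH = pKa + log(n_NO2-/n_HNO2) = 3.292 + log(0.224/0.311) = 3.292 + (-0.143)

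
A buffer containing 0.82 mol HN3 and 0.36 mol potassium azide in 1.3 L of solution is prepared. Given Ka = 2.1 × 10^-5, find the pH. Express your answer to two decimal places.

pKa = −log(2.1 × 10^-5) = 4.678
Using pH = pKa + log([base]/[acid]) with [base]/[acid] = 0.36/0.82:
pH = 4.678 + (-0.358) = 4.32

pH = 4.32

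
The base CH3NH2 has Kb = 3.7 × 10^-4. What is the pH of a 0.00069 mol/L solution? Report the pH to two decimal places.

pH = 10.55

CH3NH2 + H2O ⇌ CH3NH3+ + OH-
Kb = [OH-]²/(0.00069 − [OH-]) = 3.7 × 10^-4
Here C₀/Kb ≈ 1.86, so the small-[OH-] approximation fails. Use the quadratic:
[OH-] = [−0.00037 + √(0.00037² + 1.02e-06)]/2 = 3.53 × 10^-4 M
pOH = −log(3.53 × 10^-4) = 3.45; pH = 14.00 − 3.45 = 10.55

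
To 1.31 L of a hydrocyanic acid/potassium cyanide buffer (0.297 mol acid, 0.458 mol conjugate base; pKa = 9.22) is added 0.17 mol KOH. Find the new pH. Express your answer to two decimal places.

After neutralization: n(HCN) = 0.127 mol, n(CN-) = 0.628 mol.
Henderson–Hasselbalch with mole ratio 0.628/0.127: pH = 9.22 + (+0.694)

pH = 9.91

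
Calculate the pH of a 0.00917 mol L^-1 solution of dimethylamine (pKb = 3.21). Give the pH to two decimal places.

pH = 11.32

(CH3)2NH + H2O ⇌ (CH3)2NH2+ + OH-
Kb = 10^(−3.21) = 6.17 × 10^-4
From the ICE table, Kb = x²/(0.00917 − x) = 6.17 × 10^-4.
Here C₀/Kb ≈ 14.9, so the small-x approximation fails. Use the quadratic:
x = [−0.000617 + √(0.000617² + 2.26e-05)]/2 = 2.09 × 10^-3 M
pOH = 2.68, so pH = 14.00 − pOH = 11.32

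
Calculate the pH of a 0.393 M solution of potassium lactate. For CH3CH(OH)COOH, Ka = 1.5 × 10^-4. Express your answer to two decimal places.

CH3CH(OH)COO- is the conjugate base of the weak acid CH3CH(OH)COOH.
Kb = Kw/Ka = 1.0×10^-14 / 1.5 × 10^-4 = 6.67 × 10^-11
From the ICE table, Kb = [OH-]²/(0.393 − [OH-]) = 6.67 × 10^-11.
Neglecting [OH-] in the denominator: [OH-] = √(6.67 × 10^-11 × 0.393) = 5.12 × 10^-6 M
([OH-]/C₀ = 0.0013% < 5%, so the approximation holds.)
pOH = 5.29, so pH = 14.00 − pOH = 8.71

pH = 8.71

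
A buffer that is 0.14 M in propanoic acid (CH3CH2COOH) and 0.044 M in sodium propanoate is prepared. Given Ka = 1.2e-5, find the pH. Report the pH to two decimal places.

pH = 4.42

pKa = −log(1.2 × 10^-5) = 4.921
Henderson–Hasselbalch: pH = pKa + log([CH3CH2COO-]/[CH3CH2COOH]) = 4.921 + log(0.044/0.14)
pH = 4.921 + (-0.503) = 4.42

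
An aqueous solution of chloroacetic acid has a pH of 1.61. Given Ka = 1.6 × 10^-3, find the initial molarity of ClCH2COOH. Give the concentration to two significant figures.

C₀ = 4.0 × 10^-1 M

[H+] = 10^(-1.61) = 2.45 × 10^-2 M = x
Ka = x²/(C₀ − x) ⇒ C₀ = x + x²/Ka
C₀ = 2.45 × 10^-2 + (2.45 × 10^-2)²/(1.6 × 10^-3) = 4.00 × 10^-1 M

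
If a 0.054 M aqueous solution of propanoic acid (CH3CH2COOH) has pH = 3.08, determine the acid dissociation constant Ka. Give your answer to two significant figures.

Ka = 1.3 × 10^-5

[H+] = 10^(-3.08) = 8.32 × 10^-4 M
At equilibrium [HA] = 0.054 − 8.32 × 10^-4 = 5.32 × 10^-2 M
Ka = [H+][A-]/[HA] = (8.32 × 10^-4)² / 5.32 × 10^-2 = 1.3 × 10^-5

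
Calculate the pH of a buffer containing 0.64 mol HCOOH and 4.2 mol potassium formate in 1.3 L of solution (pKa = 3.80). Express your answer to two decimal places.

pH = pKa + log([A⁻]/[HA]) = 3.80 + log(4.2/0.64)
pH = 3.80 + (+0.817) = 4.62

pH = 4.62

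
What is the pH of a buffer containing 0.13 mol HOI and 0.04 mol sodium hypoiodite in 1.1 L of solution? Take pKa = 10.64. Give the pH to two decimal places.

pH = 10.13

Henderson–Hasselbalch: pH = pKa + log([OI-]/[HOI]) = 10.64 + log(0.04/0.13)
pH = 10.64 + (-0.512) = 10.13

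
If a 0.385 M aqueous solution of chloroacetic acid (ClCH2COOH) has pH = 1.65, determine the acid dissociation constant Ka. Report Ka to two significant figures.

[H+] = 10^(-1.65) = 2.24 × 10^-2 M
At equilibrium [HA] = 0.385 − 2.24 × 10^-2 = 3.63 × 10^-1 M
Ka = [H+][A-]/[HA] = (2.24 × 10^-2)² / 3.63 × 10^-1 = 1.4 × 10^-3

Ka = 1.4 × 10^-3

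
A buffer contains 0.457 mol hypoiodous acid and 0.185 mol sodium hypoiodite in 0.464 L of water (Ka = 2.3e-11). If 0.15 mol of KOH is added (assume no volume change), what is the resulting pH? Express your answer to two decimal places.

After neutralization: n(HOI) = 0.307 mol, n(OI-) = 0.335 mol.
pKa = −log(2.3 × 10^-11) = 10.638
Henderson–Hasselbalch with mole ratio 0.335/0.307: pH = 10.638 + (+0.038)

pH = 10.68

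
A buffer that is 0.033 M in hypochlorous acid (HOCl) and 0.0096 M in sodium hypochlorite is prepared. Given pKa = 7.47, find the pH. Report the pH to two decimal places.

Henderson–Hasselbalch: pH = pKa + log([OCl-]/[HOCl]) = 7.47 + log(0.0096/0.033)
pH = 7.47 + (-0.536) = 6.93

pH = 6.93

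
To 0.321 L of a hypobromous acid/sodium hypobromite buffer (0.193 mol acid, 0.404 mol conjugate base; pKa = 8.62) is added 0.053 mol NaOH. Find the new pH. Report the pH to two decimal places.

After neutralization: n(HOBr) = 0.14 mol, n(OBr-) = 0.457 mol.
pH = pKa + log(n_OBr-/n_HOBr) = 8.62 + log(0.457/0.14) = 8.62 + (+0.514)

pH = 9.13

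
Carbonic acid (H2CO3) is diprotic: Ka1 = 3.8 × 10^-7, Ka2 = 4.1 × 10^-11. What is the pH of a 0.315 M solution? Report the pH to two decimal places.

Since Ka1 ≫ Ka2, the first ionization dominates [H+].
Ka1 = x²/(0.315 − x) = 3.8 × 10^-7
x ≈ √(3.8 × 10^-7 × 0.315) = 3.46 × 10^-4 M
pH = −log(3.46 × 10^-4) = 3.46

pH = 3.46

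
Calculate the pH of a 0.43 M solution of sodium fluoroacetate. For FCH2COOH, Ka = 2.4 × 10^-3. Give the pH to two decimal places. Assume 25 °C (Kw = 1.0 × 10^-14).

FCH2COO- is the conjugate base of the weak acid FCH2COOH.
Kb = Kw/Ka = 1.0×10^-14 / 2.4 × 10^-3 = 4.17 × 10^-12
Kb = [OH-]²/(0.43 − [OH-]) = 4.17 × 10^-12
Since Kb ≪ C₀, [OH-] ≈ √(Kb·C₀) = 1.34 × 10^-6 M.
Check: 0.00031% ionized — well under 5%, approximation valid.
pOH = 5.87, so pH = 14.00 − pOH = 8.13

pH = 8.13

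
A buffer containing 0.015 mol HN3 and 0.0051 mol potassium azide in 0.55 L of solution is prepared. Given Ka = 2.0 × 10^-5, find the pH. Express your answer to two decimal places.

pKa = −log(2.0 × 10^-5) = 4.699
Henderson–Hasselbalch: pH = pKa + log([N3-]/[HN3]) = 4.699 + log(0.0051/0.015)
pH = 4.699 + (-0.469) = 4.23

pH = 4.23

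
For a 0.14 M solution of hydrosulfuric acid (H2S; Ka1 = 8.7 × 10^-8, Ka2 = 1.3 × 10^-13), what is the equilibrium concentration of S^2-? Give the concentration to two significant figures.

First ionization gives [H+] ≈ [HS-] = 1.10 × 10^-4 M.
Second step: Ka2 = [H+][S^2-]/[HS-] ≈ [S^2-] (since [H+] ≈ [HS-]).
So [S^2-] ≈ Ka2.

1.3 × 10^-13 M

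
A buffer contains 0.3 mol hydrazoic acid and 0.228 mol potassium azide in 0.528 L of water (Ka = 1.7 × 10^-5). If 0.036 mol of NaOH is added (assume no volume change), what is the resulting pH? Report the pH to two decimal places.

pH = 4.77

After neutralization: n(HN3) = 0.264 mol, n(N3-) = 0.264 mol.
pKa = −log(1.7 × 10^-5) = 4.770
Henderson–Hasselbalch with mole ratio 0.264/0.264: pH = 4.770 + (+0.000)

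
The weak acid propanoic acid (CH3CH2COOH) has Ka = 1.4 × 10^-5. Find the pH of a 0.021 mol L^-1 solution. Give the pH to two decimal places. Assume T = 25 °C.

pH = 3.27

CH3CH2COOH ⇌ CH3CH2COO- + H+
Ka = x²/(0.021 − x) = 1.4 × 10^-5
Assume x ≪ 0.021: x ≈ √(1.4 × 10^-5 × 0.021) = 5.42 × 10^-4 M
(x/C₀ = 2.6% < 5%, so the approximation holds.)
pH = −log[H+] = −log(5.42 × 10^-4) = 3.27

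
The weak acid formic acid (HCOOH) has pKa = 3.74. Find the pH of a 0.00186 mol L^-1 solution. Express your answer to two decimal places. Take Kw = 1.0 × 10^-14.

HCOOH ⇌ HCOO- + H+
Ka = 10^(−3.74) = 1.82 × 10^-4
Ka = [H+]²/(0.00186 − [H+]) = 1.82 × 10^-4
Here C₀/Ka ≈ 10.2, so the small-[H+] approximation fails. Use the quadratic:
[H+] = (−Ka + √(Ka² + 4·Ka·C₀))/2 = 4.98 × 10^-4 M
pH = −log(4.98 × 10^-4) = 3.30

pH = 3.30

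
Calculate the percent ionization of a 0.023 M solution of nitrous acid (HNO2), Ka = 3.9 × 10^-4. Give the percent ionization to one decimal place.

HNO2 ⇌ NO2- + H+; let x = [H+] at equilibrium.
Ka = x²/(C₀ − x); solving the quadratic gives x = 2.81 × 10^-3 M.
% ionization = x/C₀ × 100% = 2.81 × 10^-3/0.023 × 100% = 12.2%

12.2%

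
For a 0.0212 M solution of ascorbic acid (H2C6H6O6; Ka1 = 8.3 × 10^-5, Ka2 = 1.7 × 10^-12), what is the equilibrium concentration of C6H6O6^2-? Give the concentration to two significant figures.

1.7 × 10^-12 M

First ionization gives [H+] ≈ [HC6H6O6-] = 1.29 × 10^-3 M.
Second step: Ka2 = [H+][C6H6O6^2-]/[HC6H6O6-] ≈ [C6H6O6^2-] (since [H+] ≈ [HC6H6O6-]).
So [C6H6O6^2-] ≈ Ka2.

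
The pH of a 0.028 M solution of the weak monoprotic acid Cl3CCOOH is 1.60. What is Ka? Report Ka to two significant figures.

Ka = 2.2 × 10^-1

[H+] = 10^(-1.60) = 2.51 × 10^-2 M
At equilibrium [HA] = 0.028 − 2.51 × 10^-2 = 2.90 × 10^-3 M
Ka = [H+][A-]/[HA] = (2.51 × 10^-2)² / 2.90 × 10^-3 = 2.2 × 10^-1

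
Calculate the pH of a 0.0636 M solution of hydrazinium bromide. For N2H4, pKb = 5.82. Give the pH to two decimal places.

N2H5+ is the conjugate acid of the weak base N2H4.
Kb = 10^(−5.82) = 1.51 × 10^-6
Ka = Kw/Kb = 1.0×10^-14 / 1.51 × 10^-6 = 6.62 × 10^-9
From the ICE table, Ka = [H+]²/(0.0636 − [H+]) = 6.62 × 10^-9.
Since Ka ≪ C₀, [H+] ≈ √(Ka·C₀) = 2.05 × 10^-5 M.
pH = −log[H+] = −log(2.05 × 10^-5) = 4.69

pH = 4.69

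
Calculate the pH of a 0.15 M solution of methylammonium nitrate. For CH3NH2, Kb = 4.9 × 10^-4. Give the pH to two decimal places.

pH = 5.76

CH3NH3+ is the conjugate acid of the weak base CH3NH2.
Ka = Kw/Kb = 1.0×10^-14 / 4.9 × 10^-4 = 2.04 × 10^-11
From the ICE table, Ka = x²/(0.15 − x) = 2.04 × 10^-11.
Assume x ≪ 0.15: x ≈ √(2.04 × 10^-11 × 0.15) = 1.75 × 10^-6 M
Check: 0.0012% ionized — well under 5%, approximation valid.
pH = −log[H+] = −log(1.75 × 10^-6) = 5.76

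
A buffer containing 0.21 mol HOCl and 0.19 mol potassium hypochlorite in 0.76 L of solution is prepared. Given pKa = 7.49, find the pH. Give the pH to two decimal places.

pH = 7.45

pH = pKa + log([A⁻]/[HA]) = 7.49 + log(0.19/0.21)
pH = 7.49 + (-0.043) = 7.45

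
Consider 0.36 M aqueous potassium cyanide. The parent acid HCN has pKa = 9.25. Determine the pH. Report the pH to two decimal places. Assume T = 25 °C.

pH = 11.40

CN- is the conjugate base of the weak acid HCN.
Ka = 10^(−9.25) = 5.62 × 10^-10
Kb = Kw/Ka = 1.0×10^-14 / 5.62 × 10^-10 = 1.78 × 10^-5
Kb = x²/(0.36 − x) = 1.78 × 10^-5
Since Kb ≪ C₀, x ≈ √(Kb·C₀) = 2.53 × 10^-3 M.
Check: 0.7% ionized — well under 5%, approximation valid.
pOH = −log(2.53 × 10^-3) = 2.60; pH = 14.00 − 2.60 = 11.40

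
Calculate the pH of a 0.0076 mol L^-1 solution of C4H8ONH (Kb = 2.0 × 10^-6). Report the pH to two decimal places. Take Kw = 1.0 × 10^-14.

pH = 10.09

C4H8ONH + H2O ⇌ C4H8ONH2+ + OH-
From the ICE table, Kb = x²/(0.0076 − x) = 2.0 × 10^-6.
Since Kb ≪ C₀, x ≈ √(Kb·C₀) = 1.23 × 10^-4 M.
pOH = −log(1.23 × 10^-4) = 3.91; pH = 14.00 − 3.91 = 10.09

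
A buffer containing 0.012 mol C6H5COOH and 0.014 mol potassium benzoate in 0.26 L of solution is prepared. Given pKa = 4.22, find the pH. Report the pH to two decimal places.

pH = 4.29

Henderson–Hasselbalch: pH = pKa + log([C6H5COO-]/[C6H5COOH]) = 4.22 + log(0.014/0.012)
pH = 4.22 + (+0.067) = 4.29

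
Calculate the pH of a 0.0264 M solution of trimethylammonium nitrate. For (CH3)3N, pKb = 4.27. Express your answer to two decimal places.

pH = 5.65

(CH3)3NH+ is the conjugate acid of the weak base (CH3)3N.
Kb = 10^(−4.27) = 5.37 × 10^-5
Ka = Kw/Kb = 1.0×10^-14 / 5.37 × 10^-5 = 1.86 × 10^-10
Ka = x²/(0.0264 − x) = 1.86 × 10^-10
Assume x ≪ 0.0264: x ≈ √(1.86 × 10^-10 × 0.0264) = 2.22 × 10^-6 M
Check: 0.0084% ionized — well under 5%, approximation valid.
pH = −log(2.22 × 10^-6) = 5.65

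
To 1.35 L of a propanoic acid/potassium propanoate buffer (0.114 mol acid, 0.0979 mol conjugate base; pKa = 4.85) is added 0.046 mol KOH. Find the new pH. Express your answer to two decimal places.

OH- converts CH3CH2COOH to CH3CH2COO-: CH3CH2COOH → 0.068 mol, CH3CH2COO- → 0.144 mol.
Henderson–Hasselbalch with mole ratio 0.144/0.068: pH = 4.85 + (+0.326)

pH = 5.18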